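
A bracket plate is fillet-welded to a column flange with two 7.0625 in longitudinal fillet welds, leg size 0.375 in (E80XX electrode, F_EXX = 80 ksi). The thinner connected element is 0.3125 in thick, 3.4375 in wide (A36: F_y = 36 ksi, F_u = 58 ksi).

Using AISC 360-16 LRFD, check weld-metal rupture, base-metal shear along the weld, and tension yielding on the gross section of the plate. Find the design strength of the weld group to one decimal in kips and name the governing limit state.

34.8 kips (gross-section yield governs)

Weld metal: throat = 0.707×0.375 = 0.26513 in, L = 2×7.0625 = 14.125 in. φR_n = 0.75 × 0.6 × 80 × 0.26513 × 14.125 = 134.8 kips.
Base metal shear (0.3125 in plate): yield φR_n = 1.0×0.6×36×0.3125×14.125 = 95.3 kips; rupture φR_n = 0.75×0.6×58×0.3125×14.125 = 115.2 kips; take 95.3 kips (yield).
Tension yield (gross): A_g = 3.4375×0.3125 = 1.0742 in². φR_n = 0.90 × 36 × 1.0742 = 34.8 kips.
Governing: min(134.8, 95.3, 34.8) = 34.8 kips → gross-section yield.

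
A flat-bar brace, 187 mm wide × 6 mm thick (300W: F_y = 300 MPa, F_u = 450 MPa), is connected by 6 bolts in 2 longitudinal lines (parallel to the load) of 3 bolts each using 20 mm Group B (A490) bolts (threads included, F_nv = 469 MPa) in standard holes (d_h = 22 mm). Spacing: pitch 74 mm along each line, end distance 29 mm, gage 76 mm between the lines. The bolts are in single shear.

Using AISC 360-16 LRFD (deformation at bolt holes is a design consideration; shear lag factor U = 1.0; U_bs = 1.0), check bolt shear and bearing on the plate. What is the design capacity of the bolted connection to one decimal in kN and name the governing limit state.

Bolt shear: A_b = π(20)²/4 = 314.16 mm². φR_n = 0.75 × 469 × 314.16 × 6 × 1 = 663.0 kN.
Bearing (6 mm plate, F_u = 450 MPa): end bolts L_c = 29 − 22/2 = 18, R_n = min(1.2×18×6×450, 2.4×20×6×450) = 58.32 kN/bolt; interior L_c = 74 − 22 = 52, R_n = 129.6 kN/bolt. φR_n = 0.75 × (2×58.32 + 4×129.6) = 476.3 kN.
Governing: min(663.0, 476.3) = 476.3 kN → bearing.

476.3 kN (bearing governs)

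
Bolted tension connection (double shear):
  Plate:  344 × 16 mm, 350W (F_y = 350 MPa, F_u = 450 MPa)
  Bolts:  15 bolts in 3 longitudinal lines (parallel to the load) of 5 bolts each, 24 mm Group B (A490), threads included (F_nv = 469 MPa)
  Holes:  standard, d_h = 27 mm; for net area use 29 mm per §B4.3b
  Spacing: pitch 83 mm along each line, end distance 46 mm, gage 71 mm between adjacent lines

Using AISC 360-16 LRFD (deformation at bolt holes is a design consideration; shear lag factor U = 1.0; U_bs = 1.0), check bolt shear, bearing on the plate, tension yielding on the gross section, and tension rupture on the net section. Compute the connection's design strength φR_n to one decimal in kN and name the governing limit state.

1387.8 kN (net-section rupture governs)

Bolt shear: A_b = π(24)²/4 = 452.39 mm². φR_n = 0.75 × 469 × 452.39 × 15 × 2 = 4773.8 kN.
Bearing (16 mm plate, F_u = 450 MPa): end bolts L_c = 46 − 27/2 = 32.5, R_n = min(1.2×32.5×16×450, 2.4×24×16×450) = 280.8 kN/bolt; interior L_c = 83 − 27 = 56, R_n = 414.72 kN/bolt. φR_n = 0.75 × (3×280.8 + 12×414.72) = 4364.3 kN.
Tension yield (gross): A_g = 344×16 = 5504 mm². φR_n = 0.90 × 350 × 5504 = 1733.8 kN.
Tension rupture (net): A_n = (344 − 3×29)×16 = 4112 mm² (U = 1.0, A_e = A_n). φR_n = 0.75 × 450 × 4112 = 1387.8 kN.
Governing: min(4773.8, 4364.3, 1733.8, 1387.8) = 1387.8 kN → net-section rupture.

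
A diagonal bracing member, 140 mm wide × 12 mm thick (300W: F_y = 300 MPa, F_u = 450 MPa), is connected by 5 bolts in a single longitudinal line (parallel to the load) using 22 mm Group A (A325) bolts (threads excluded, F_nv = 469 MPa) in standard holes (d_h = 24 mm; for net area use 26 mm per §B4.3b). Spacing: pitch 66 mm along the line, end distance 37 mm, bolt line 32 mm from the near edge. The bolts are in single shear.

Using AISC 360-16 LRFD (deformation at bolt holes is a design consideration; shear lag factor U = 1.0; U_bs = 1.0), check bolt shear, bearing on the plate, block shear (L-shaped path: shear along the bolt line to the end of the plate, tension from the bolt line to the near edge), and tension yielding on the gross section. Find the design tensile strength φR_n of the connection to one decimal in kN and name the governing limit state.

453.6 kN (gross-section yield governs)

Bolt shear: A_b = π(22)²/4 = 380.13 mm². φR_n = 0.75 × 469 × 380.13 × 5 × 1 = 668.6 kN.
Bearing (12 mm plate, F_u = 450 MPa): end bolts L_c = 37 − 24/2 = 25, R_n = min(1.2×25×12×450, 2.4×22×12×450) = 162 kN/bolt; interior L_c = 66 − 24 = 42, R_n = 272.16 kN/bolt. φR_n = 0.75 × (1×162 + 4×272.16) = 938.0 kN.
Block shear: shear path 1×[37+4×66] = 1×301 mm, A_gv = 3612, A_nv = 1×(301 − 4.5×26)×12 = 2208 mm²; tension to near edge: (32 − 0.5×26)×12 = 228 mm². R_n = min(0.6×450×2208, 0.6×300×3612) + 1.0×450×228 = min(596.16, 650.16) + 102.6 = 698.76 kN. φR_n = 0.75 × 698.76 = 524.1 kN.
Tension yield (gross): A_g = 140×12 = 1680 mm². φR_n = 0.90 × 300 × 1680 = 453.6 kN.
Governing: min(668.6, 938.0, 524.1, 453.6) = 453.6 kN → gross-section yield.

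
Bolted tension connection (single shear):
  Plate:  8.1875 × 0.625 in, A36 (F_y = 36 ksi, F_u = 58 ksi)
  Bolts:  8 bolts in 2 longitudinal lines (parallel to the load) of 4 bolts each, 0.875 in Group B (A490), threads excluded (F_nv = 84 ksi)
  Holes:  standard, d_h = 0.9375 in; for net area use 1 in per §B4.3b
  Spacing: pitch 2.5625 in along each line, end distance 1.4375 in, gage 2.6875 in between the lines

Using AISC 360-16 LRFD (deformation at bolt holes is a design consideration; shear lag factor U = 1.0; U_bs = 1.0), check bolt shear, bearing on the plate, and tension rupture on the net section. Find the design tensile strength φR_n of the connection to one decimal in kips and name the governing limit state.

168.2 kips (net-section rupture governs)

Bolt shear: A_b = π(0.875)²/4 = 0.60132 in². φR_n = 0.75 × 84 × 0.60132 × 8 × 1 = 303.1 kips.
Bearing (0.625 in plate, F_u = 58 ksi): end bolts L_c = 1.4375 − 0.9375/2 = 0.96875, R_n = min(1.2×0.96875×0.625×58, 2.4×0.875×0.625×58) = 42.141 kips/bolt; interior L_c = 2.5625 − 0.9375 = 1.625, R_n = 70.688 kips/bolt. φR_n = 0.75 × (2×42.141 + 6×70.688) = 381.3 kips.
Tension rupture (net): A_n = (8.1875 − 2×1)×0.625 = 3.8672 in² (U = 1.0, A_e = A_n). φR_n = 0.75 × 58 × 3.8672 = 168.2 kips.
Governing: min(303.1, 381.3, 168.2) = 168.2 kips → net-section rupture.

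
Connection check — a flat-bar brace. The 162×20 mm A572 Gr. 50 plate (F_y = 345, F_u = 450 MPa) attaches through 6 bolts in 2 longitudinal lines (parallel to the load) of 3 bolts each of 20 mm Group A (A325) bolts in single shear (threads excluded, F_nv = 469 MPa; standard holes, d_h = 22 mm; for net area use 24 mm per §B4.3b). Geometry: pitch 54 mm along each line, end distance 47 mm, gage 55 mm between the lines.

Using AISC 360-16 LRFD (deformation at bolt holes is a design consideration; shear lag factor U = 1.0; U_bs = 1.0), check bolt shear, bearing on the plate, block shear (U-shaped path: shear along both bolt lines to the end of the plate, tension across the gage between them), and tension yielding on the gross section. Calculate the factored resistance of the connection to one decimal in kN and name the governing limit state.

663.0 kN (bolt shear governs)

Bolt shear: A_b = π(20)²/4 = 314.16 mm². φR_n = 0.75 × 469 × 314.16 × 6 × 1 = 663.0 kN.
Bearing (20 mm plate, F_u = 450 MPa): end bolts L_c = 47 − 22/2 = 36, R_n = min(1.2×36×20×450, 2.4×20×20×450) = 388.8 kN/bolt; interior L_c = 54 − 22 = 32, R_n = 345.6 kN/bolt. φR_n = 0.75 × (2×388.8 + 4×345.6) = 1620.0 kN.
Block shear: shear path 2×[47+2×54] = 2×155 mm, A_gv = 6200, A_nv = 2×(155 − 2.5×24)×20 = 3800 mm²; tension across gage: (55 − 1×24)×20 = 620 mm². R_n = min(0.6×450×3800, 0.6×345×6200) + 1.0×450×620 = min(1026, 1283.4) + 279 = 1305 kN. φR_n = 0.75 × 1305 = 978.8 kN.
Tension yield (gross): A_g = 162×20 = 3240 mm². φR_n = 0.90 × 345 × 3240 = 1006.0 kN.
Governing: min(663.0, 1620.0, 978.8, 1006.0) = 663.0 kN → bolt shear.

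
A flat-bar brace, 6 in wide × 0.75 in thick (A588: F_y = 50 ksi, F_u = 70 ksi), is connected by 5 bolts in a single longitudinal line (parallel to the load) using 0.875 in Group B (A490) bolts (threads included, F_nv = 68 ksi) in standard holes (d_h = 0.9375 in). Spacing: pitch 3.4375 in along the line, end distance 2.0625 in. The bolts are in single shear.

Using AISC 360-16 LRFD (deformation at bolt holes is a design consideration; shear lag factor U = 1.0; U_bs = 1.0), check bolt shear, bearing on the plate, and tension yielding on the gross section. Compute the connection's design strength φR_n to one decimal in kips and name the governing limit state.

153.3 kips (bolt shear governs)

Bolt shear: A_b = π(0.875)²/4 = 0.60132 in². φR_n = 0.75 × 68 × 0.60132 × 5 × 1 = 153.3 kips.
Bearing (0.75 in plate, F_u = 70 ksi): end bolts L_c = 2.0625 − 0.9375/2 = 1.59375, R_n = min(1.2×1.59375×0.75×70, 2.4×0.875×0.75×70) = 100.41 kips/bolt; interior L_c = 3.4375 − 0.9375 = 2.5, R_n = 110.25 kips/bolt. φR_n = 0.75 × (1×100.41 + 4×110.25) = 406.1 kips.
Tension yield (gross): A_g = 6×0.75 = 4.5 in². φR_n = 0.90 × 50 × 4.5 = 202.5 kips.
Governing: min(153.3, 406.1, 202.5) = 153.3 kips → bolt shear.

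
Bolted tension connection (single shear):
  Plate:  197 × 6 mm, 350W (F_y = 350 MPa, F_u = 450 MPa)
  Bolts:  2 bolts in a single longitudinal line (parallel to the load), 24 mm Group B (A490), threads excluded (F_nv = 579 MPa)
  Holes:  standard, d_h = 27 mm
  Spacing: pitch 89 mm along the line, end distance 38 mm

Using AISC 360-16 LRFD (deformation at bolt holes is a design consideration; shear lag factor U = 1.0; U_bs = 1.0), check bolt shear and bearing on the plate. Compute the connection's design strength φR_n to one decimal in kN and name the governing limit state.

176.2 kN (bearing governs)

Bolt shear: A_b = π(24)²/4 = 452.39 mm². φR_n = 0.75 × 579 × 452.39 × 2 × 1 = 392.9 kN.
Bearing (6 mm plate, F_u = 450 MPa): end bolts L_c = 38 − 27/2 = 24.5, R_n = min(1.2×24.5×6×450, 2.4×24×6×450) = 79.38 kN/bolt; interior L_c = 89 − 27 = 62, R_n = 155.52 kN/bolt. φR_n = 0.75 × (1×79.38 + 1×155.52) = 176.2 kN.
Governing: min(392.9, 176.2) = 176.2 kN → bearing.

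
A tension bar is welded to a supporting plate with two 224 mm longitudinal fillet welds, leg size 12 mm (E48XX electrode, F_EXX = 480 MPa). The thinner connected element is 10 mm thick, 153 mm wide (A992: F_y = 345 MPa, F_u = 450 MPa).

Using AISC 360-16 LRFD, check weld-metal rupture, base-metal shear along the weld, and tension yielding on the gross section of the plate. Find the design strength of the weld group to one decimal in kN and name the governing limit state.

475.1 kN (gross-section yield governs)

Weld metal: throat = 0.707×12 = 8.484 mm, L = 2×224 = 448 mm. φR_n = 0.75 × 0.6 × 480 × 8.484 × 448 = 821.0 kN.
Base metal shear (10 mm plate): yield φR_n = 1.0×0.6×345×10×448 = 927.4 kN; rupture φR_n = 0.75×0.6×450×10×448 = 907.2 kN; take 907.2 kN (rupture).
Tension yield (gross): A_g = 153×10 = 1530 mm². φR_n = 0.90 × 345 × 1530 = 475.1 kN.
Governing: min(821.0, 907.2, 475.1) = 475.1 kN → gross-section yield.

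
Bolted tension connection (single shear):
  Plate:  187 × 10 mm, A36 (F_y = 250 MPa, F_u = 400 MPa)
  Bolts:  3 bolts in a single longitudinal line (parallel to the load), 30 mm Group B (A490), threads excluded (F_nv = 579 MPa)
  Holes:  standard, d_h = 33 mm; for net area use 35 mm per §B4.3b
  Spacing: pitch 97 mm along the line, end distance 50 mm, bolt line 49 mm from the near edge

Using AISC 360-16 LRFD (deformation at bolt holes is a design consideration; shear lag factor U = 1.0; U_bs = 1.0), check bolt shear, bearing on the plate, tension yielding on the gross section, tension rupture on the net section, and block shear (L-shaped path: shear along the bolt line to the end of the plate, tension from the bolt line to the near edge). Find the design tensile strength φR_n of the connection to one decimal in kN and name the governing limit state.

Bolt shear: A_b = π(30)²/4 = 706.86 mm². φR_n = 0.75 × 579 × 706.86 × 3 × 1 = 920.9 kN.
Bearing (10 mm plate, F_u = 400 MPa): end bolts L_c = 50 − 33/2 = 33.5, R_n = min(1.2×33.5×10×400, 2.4×30×10×400) = 160.8 kN/bolt; interior L_c = 97 − 33 = 64, R_n = 288 kN/bolt. φR_n = 0.75 × (1×160.8 + 2×288) = 552.6 kN.
Tension yield (gross): A_g = 187×10 = 1870 mm². φR_n = 0.90 × 250 × 1870 = 420.8 kN.
Tension rupture (net): A_n = (187 − 1×35)×10 = 1520 mm² (U = 1.0, A_e = A_n). φR_n = 0.75 × 400 × 1520 = 456.0 kN.
Block shear: shear path 1×[50+2×97] = 1×244 mm, A_gv = 2440, A_nv = 1×(244 − 2.5×35)×10 = 1565 mm²; tension to near edge: (49 − 0.5×35)×10 = 315 mm². R_n = min(0.6×400×1565, 0.6×250×2440) + 1.0×400×315 = min(375.6, 366) + 126 = 492 kN. φR_n = 0.75 × 492 = 369.0 kN.
Governing: min(920.9, 552.6, 420.8, 456.0, 369.0) = 369.0 kN → block shear.

369.0 kN (block shear governs)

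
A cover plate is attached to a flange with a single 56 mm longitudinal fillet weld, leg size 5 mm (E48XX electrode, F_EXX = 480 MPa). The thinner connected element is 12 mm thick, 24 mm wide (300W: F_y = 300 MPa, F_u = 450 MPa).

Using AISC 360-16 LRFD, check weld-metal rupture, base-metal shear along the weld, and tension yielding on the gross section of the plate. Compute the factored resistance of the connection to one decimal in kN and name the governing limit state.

Weld metal: throat = 0.707×5 = 3.535 mm, L = 56 mm. φR_n = 0.75 × 0.6 × 480 × 3.535 × 56 = 42.8 kN.
Base metal shear (12 mm plate): yield φR_n = 1.0×0.6×300×12×56 = 121.0 kN; rupture φR_n = 0.75×0.6×450×12×56 = 136.1 kN; take 121.0 kN (yield).
Tension yield (gross): A_g = 24×12 = 288 mm². φR_n = 0.90 × 300 × 288 = 77.8 kN.
Governing: min(42.8, 121.0, 77.8) = 42.8 kN → weld metal.

42.8 kN (weld metal governs)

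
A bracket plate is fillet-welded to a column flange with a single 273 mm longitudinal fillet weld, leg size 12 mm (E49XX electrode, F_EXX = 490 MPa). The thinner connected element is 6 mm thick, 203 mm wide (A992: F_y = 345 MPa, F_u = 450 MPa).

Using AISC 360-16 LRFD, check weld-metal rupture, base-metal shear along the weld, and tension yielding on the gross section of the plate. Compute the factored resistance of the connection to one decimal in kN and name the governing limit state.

331.7 kN (base-metal shear governs)

Weld metal: throat = 0.707×12 = 8.484 mm, L = 273 mm. φR_n = 0.75 × 0.6 × 490 × 8.484 × 273 = 510.7 kN.
Base metal shear (6 mm plate): yield φR_n = 1.0×0.6×345×6×273 = 339.1 kN; rupture φR_n = 0.75×0.6×450×6×273 = 331.7 kN; take 331.7 kN (rupture).
Tension yield (gross): A_g = 203×6 = 1218 mm². φR_n = 0.90 × 345 × 1218 = 378.2 kN.
Governing: min(510.7, 331.7, 378.2) = 331.7 kN → base-metal shear.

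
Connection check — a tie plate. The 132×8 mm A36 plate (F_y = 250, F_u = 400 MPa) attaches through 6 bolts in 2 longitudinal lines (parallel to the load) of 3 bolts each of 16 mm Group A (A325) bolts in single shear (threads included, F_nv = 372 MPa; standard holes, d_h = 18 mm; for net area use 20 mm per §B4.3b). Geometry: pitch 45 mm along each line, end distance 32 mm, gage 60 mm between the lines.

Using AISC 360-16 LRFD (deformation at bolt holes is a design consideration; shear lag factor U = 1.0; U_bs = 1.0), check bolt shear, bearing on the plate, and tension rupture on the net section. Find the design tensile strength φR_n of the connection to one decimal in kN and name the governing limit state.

220.8 kN (net-section rupture governs)

Bolt shear: A_b = π(16)²/4 = 201.06 mm². φR_n = 0.75 × 372 × 201.06 × 6 × 1 = 336.6 kN.
Bearing (8 mm plate, F_u = 400 MPa): end bolts L_c = 32 − 18/2 = 23, R_n = min(1.2×23×8×400, 2.4×16×8×400) = 88.32 kN/bolt; interior L_c = 45 − 18 = 27, R_n = 103.68 kN/bolt. φR_n = 0.75 × (2×88.32 + 4×103.68) = 443.5 kN.
Tension rupture (net): A_n = (132 − 2×20)×8 = 736 mm² (U = 1.0, A_e = A_n). φR_n = 0.75 × 400 × 736 = 220.8 kN.
Governing: min(336.6, 443.5, 220.8) = 220.8 kN → net-section rupture.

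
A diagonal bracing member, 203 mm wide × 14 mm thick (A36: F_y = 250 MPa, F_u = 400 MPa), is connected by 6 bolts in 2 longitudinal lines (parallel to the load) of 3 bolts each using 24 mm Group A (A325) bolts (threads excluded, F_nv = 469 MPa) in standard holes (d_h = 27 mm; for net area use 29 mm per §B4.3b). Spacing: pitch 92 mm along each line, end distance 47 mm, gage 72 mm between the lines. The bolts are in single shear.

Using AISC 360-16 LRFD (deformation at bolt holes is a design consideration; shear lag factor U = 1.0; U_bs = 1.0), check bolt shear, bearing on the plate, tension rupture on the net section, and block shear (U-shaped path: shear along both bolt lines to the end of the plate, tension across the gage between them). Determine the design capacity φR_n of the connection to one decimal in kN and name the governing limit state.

Bolt shear: A_b = π(24)²/4 = 452.39 mm². φR_n = 0.75 × 469 × 452.39 × 6 × 1 = 954.8 kN.
Bearing (14 mm plate, F_u = 400 MPa): end bolts L_c = 47 − 27/2 = 33.5, R_n = min(1.2×33.5×14×400, 2.4×24×14×400) = 225.12 kN/bolt; interior L_c = 92 − 27 = 65, R_n = 322.56 kN/bolt. φR_n = 0.75 × (2×225.12 + 4×322.56) = 1305.4 kN.
Tension rupture (net): A_n = (203 − 2×29)×14 = 2030 mm² (U = 1.0, A_e = A_n). φR_n = 0.75 × 400 × 2030 = 609.0 kN.
Block shear: shear path 2×[47+2×92] = 2×231 mm, A_gv = 6468, A_nv = 2×(231 − 2.5×29)×14 = 4438 mm²; tension across gage: (72 − 1×29)×14 = 602 mm². R_n = min(0.6×400×4438, 0.6×250×6468) + 1.0×400×602 = min(1065.1, 970.2) + 240.8 = 1211 kN. φR_n = 0.75 × 1211 = 908.3 kN.
Governing: min(954.8, 1305.4, 609.0, 908.3) = 609.0 kN → net-section rupture.

609.0 kN (net-section rupture governs)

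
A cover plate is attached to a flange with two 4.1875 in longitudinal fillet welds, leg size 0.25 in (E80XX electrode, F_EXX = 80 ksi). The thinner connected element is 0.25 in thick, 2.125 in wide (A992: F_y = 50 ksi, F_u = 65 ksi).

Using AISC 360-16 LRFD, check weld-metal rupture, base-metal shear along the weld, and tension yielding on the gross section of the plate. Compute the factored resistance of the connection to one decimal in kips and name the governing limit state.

23.9 kips (gross-section yield governs)

Weld metal: throat = 0.707×0.25 = 0.17675 in, L = 2×4.1875 = 8.375 in. φR_n = 0.75 × 0.6 × 80 × 0.17675 × 8.375 = 53.3 kips.
Base metal shear (0.25 in plate): yield φR_n = 1.0×0.6×50×0.25×8.375 = 62.8 kips; rupture φR_n = 0.75×0.6×65×0.25×8.375 = 61.2 kips; take 61.2 kips (rupture).
Tension yield (gross): A_g = 2.125×0.25 = 0.53125 in². φR_n = 0.90 × 50 × 0.53125 = 23.9 kips.
Governing: min(53.3, 61.2, 23.9) = 23.9 kips → gross-section yield.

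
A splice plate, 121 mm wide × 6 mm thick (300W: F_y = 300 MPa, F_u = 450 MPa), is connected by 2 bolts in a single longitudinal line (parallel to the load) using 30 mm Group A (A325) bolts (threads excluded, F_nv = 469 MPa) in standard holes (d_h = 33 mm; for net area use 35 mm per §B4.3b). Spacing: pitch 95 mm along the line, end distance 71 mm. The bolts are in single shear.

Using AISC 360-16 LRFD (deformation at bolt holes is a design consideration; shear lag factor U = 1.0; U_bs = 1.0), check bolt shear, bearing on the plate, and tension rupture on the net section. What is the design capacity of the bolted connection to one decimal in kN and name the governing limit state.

Bolt shear: A_b = π(30)²/4 = 706.86 mm². φR_n = 0.75 × 469 × 706.86 × 2 × 1 = 497.3 kN.
Bearing (6 mm plate, F_u = 450 MPa): end bolts L_c = 71 − 33/2 = 54.5, R_n = min(1.2×54.5×6×450, 2.4×30×6×450) = 176.58 kN/bolt; interior L_c = 95 − 33 = 62, R_n = 194.4 kN/bolt. φR_n = 0.75 × (1×176.58 + 1×194.4) = 278.2 kN.
Tension rupture (net): A_n = (121 − 1×35)×6 = 516 mm² (U = 1.0, A_e = A_n). φR_n = 0.75 × 450 × 516 = 174.2 kN.
Governing: min(497.3, 278.2, 174.2) = 174.2 kN → net-section rupture.

174.2 kN (net-section rupture governs)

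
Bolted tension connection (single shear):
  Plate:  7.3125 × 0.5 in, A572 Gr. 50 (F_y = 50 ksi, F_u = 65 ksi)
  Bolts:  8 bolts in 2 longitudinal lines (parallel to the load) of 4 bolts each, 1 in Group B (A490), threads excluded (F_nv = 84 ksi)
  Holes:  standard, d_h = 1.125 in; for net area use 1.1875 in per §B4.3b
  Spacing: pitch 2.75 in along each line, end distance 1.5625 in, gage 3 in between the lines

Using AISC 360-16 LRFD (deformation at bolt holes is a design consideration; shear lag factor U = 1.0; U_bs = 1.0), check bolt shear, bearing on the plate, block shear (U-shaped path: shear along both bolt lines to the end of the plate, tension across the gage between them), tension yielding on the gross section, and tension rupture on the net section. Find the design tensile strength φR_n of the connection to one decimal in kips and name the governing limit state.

Bolt shear: A_b = π(1)²/4 = 0.7854 in². φR_n = 0.75 × 84 × 0.7854 × 8 × 1 = 395.8 kips.
Bearing (0.5 in plate, F_u = 65 ksi): end bolts L_c = 1.5625 − 1.125/2 = 1, R_n = min(1.2×1×0.5×65, 2.4×1×0.5×65) = 39 kips/bolt; interior L_c = 2.75 − 1.125 = 1.625, R_n = 63.375 kips/bolt. φR_n = 0.75 × (2×39 + 6×63.375) = 343.7 kips.
Block shear: shear path 2×[1.5625+3×2.75] = 2×9.8125 in, A_gv = 9.8125, A_nv = 2×(9.8125 − 3.5×1.1875)×0.5 = 5.6563 in²; tension across gage: (3 − 1×1.1875)×0.5 = 0.90625 in². R_n = min(0.6×65×5.6563, 0.6×50×9.8125) + 1.0×65×0.90625 = min(220.6, 294.38) + 58.906 = 279.51 kips. φR_n = 0.75 × 279.51 = 209.6 kips.
Tension yield (gross): A_g = 7.3125×0.5 = 3.6563 in². φR_n = 0.90 × 50 × 3.6563 = 164.5 kips.
Tension rupture (net): A_n = (7.3125 − 2×1.1875)×0.5 = 2.4688 in² (U = 1.0, A_e = A_n). φR_n = 0.75 × 65 × 2.4688 = 120.4 kips.
Governing: min(395.8, 343.7, 209.6, 164.5, 120.4) = 120.4 kips → net-section rupture.

120.4 kips (net-section rupture governs)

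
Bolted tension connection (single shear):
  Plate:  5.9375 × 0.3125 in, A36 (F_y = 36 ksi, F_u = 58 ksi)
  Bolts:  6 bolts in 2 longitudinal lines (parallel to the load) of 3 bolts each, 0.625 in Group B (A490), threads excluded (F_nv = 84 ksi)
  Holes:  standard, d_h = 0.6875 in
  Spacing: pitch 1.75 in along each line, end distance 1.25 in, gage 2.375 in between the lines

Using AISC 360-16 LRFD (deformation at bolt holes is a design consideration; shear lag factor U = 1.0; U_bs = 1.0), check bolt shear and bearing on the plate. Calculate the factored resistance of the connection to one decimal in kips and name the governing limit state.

Bolt shear: A_b = π(0.625)²/4 = 0.3068 in². φR_n = 0.75 × 84 × 0.3068 × 6 × 1 = 116.0 kips.
Bearing (0.3125 in plate, F_u = 58 ksi): end bolts L_c = 1.25 − 0.6875/2 = 0.90625, R_n = min(1.2×0.90625×0.3125×58, 2.4×0.625×0.3125×58) = 19.711 kips/bolt; interior L_c = 1.75 − 0.6875 = 1.0625, R_n = 23.109 kips/bolt. φR_n = 0.75 × (2×19.711 + 4×23.109) = 98.9 kips.
Governing: min(116.0, 98.9) = 98.9 kips → bearing.

98.9 kips (bearing governs)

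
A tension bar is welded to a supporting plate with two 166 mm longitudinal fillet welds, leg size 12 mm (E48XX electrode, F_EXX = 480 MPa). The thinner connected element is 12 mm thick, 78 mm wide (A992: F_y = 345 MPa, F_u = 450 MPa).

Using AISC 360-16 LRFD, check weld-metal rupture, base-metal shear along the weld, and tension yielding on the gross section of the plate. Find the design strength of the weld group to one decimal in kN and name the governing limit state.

Weld metal: throat = 0.707×12 = 8.484 mm, L = 2×166 = 332 mm. φR_n = 0.75 × 0.6 × 480 × 8.484 × 332 = 608.4 kN.
Base metal shear (12 mm plate): yield φR_n = 1.0×0.6×345×12×332 = 824.7 kN; rupture φR_n = 0.75×0.6×450×12×332 = 806.8 kN; take 806.8 kN (rupture).
Tension yield (gross): A_g = 78×12 = 936 mm². φR_n = 0.90 × 345 × 936 = 290.6 kN.
Governing: min(608.4, 806.8, 290.6) = 290.6 kN → gross-section yield.

290.6 kN (gross-section yield governs)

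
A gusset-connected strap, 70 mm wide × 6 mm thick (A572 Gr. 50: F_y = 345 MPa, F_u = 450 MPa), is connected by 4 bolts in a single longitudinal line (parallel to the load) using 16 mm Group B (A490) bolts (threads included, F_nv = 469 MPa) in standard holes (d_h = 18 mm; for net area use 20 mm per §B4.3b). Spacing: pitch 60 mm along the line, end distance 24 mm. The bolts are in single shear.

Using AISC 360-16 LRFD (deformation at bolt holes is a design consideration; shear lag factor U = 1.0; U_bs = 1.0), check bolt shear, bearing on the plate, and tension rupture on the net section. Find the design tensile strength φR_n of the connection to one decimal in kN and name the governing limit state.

Bolt shear: A_b = π(16)²/4 = 201.06 mm². φR_n = 0.75 × 469 × 201.06 × 4 × 1 = 282.9 kN.
Bearing (6 mm plate, F_u = 450 MPa): end bolts L_c = 24 − 18/2 = 15, R_n = min(1.2×15×6×450, 2.4×16×6×450) = 48.6 kN/bolt; interior L_c = 60 − 18 = 42, R_n = 103.68 kN/bolt. φR_n = 0.75 × (1×48.6 + 3×103.68) = 269.7 kN.
Tension rupture (net): A_n = (70 − 1×20)×6 = 300 mm² (U = 1.0, A_e = A_n). φR_n = 0.75 × 450 × 300 = 101.3 kN.
Governing: min(282.9, 269.7, 101.3) = 101.3 kN → net-section rupture.

101.3 kN (net-section rupture governs)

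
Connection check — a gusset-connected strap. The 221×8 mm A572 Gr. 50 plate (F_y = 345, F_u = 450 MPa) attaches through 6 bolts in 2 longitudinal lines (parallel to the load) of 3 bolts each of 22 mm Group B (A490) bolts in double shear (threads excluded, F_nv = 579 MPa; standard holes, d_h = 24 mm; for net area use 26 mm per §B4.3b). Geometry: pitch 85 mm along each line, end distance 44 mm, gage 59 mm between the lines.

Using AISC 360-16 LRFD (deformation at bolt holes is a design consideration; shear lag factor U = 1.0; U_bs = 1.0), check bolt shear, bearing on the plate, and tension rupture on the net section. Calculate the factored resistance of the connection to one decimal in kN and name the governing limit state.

456.3 kN (net-section rupture governs)

Bolt shear: A_b = π(22)²/4 = 380.13 mm². φR_n = 0.75 × 579 × 380.13 × 6 × 2 = 1980.9 kN.
Bearing (8 mm plate, F_u = 450 MPa): end bolts L_c = 44 − 24/2 = 32, R_n = min(1.2×32×8×450, 2.4×22×8×450) = 138.24 kN/bolt; interior L_c = 85 − 24 = 61, R_n = 190.08 kN/bolt. φR_n = 0.75 × (2×138.24 + 4×190.08) = 777.6 kN.
Tension rupture (net): A_n = (221 − 2×26)×8 = 1352 mm² (U = 1.0, A_e = A_n). φR_n = 0.75 × 450 × 1352 = 456.3 kN.
Governing: min(1980.9, 777.6, 456.3) = 456.3 kN → net-section rupture.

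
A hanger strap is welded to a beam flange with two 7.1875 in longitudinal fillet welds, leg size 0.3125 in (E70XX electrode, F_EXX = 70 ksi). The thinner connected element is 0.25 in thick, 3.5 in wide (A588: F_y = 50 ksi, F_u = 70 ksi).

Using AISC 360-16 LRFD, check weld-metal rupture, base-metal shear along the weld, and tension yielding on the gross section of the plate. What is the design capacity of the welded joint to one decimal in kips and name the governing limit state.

39.4 kips (gross-section yield governs)

Weld metal: throat = 0.707×0.3125 = 0.22094 in, L = 2×7.1875 = 14.375 in. φR_n = 0.75 × 0.6 × 70 × 0.22094 × 14.375 = 100.0 kips.
Base metal shear (0.25 in plate): yield φR_n = 1.0×0.6×50×0.25×14.375 = 107.8 kips; rupture φR_n = 0.75×0.6×70×0.25×14.375 = 113.2 kips; take 107.8 kips (yield).
Tension yield (gross): A_g = 3.5×0.25 = 0.875 in². φR_n = 0.90 × 50 × 0.875 = 39.4 kips.
Governing: min(100.0, 107.8, 39.4) = 39.4 kips → gross-section yield.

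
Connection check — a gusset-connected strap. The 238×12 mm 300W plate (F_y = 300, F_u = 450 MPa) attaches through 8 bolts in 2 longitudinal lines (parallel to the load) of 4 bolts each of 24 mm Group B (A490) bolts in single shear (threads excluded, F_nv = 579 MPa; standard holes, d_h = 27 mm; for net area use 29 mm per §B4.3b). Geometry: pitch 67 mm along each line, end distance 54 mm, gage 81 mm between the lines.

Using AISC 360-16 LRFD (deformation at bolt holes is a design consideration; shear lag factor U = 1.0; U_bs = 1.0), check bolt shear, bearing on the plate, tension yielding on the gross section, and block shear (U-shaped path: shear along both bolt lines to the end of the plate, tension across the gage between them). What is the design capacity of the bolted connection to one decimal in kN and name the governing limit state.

Bolt shear: A_b = π(24)²/4 = 452.39 mm². φR_n = 0.75 × 579 × 452.39 × 8 × 1 = 1571.6 kN.
Bearing (12 mm plate, F_u = 450 MPa): end bolts L_c = 54 − 27/2 = 40.5, R_n = min(1.2×40.5×12×450, 2.4×24×12×450) = 262.44 kN/bolt; interior L_c = 67 − 27 = 40, R_n = 259.2 kN/bolt. φR_n = 0.75 × (2×262.44 + 6×259.2) = 1560.1 kN.
Tension yield (gross): A_g = 238×12 = 2856 mm². φR_n = 0.90 × 300 × 2856 = 771.1 kN.
Block shear: shear path 2×[54+3×67] = 2×255 mm, A_gv = 6120, A_nv = 2×(255 − 3.5×29)×12 = 3684 mm²; tension across gage: (81 − 1×29)×12 = 624 mm². R_n = min(0.6×450×3684, 0.6×300×6120) + 1.0×450×624 = min(994.68, 1101.6) + 280.8 = 1275.5 kN. φR_n = 0.75 × 1275.5 = 956.6 kN.
Governing: min(1571.6, 1560.1, 771.1, 956.6) = 771.1 kN → gross-section yield.

771.1 kN (gross-section yield governs)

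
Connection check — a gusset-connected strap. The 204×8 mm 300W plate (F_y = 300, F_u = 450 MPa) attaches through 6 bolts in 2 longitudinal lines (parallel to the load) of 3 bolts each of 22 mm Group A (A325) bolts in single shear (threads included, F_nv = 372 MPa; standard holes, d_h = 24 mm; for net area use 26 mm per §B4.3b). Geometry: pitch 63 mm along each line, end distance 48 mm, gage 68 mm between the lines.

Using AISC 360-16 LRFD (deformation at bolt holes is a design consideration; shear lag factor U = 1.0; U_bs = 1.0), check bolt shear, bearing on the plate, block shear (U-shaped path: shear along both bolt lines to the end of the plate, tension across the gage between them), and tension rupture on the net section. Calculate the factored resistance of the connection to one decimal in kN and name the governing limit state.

Bolt shear: A_b = π(22)²/4 = 380.13 mm². φR_n = 0.75 × 372 × 380.13 × 6 × 1 = 636.3 kN.
Bearing (8 mm plate, F_u = 450 MPa): end bolts L_c = 48 − 24/2 = 36, R_n = min(1.2×36×8×450, 2.4×22×8×450) = 155.52 kN/bolt; interior L_c = 63 − 24 = 39, R_n = 168.48 kN/bolt. φR_n = 0.75 × (2×155.52 + 4×168.48) = 738.7 kN.
Block shear: shear path 2×[48+2×63] = 2×174 mm, A_gv = 2784, A_nv = 2×(174 − 2.5×26)×8 = 1744 mm²; tension across gage: (68 − 1×26)×8 = 336 mm². R_n = min(0.6×450×1744, 0.6×300×2784) + 1.0×450×336 = min(470.88, 501.12) + 151.2 = 622.08 kN. φR_n = 0.75 × 622.08 = 466.6 kN.
Tension rupture (net): A_n = (204 − 2×26)×8 = 1216 mm² (U = 1.0, A_e = A_n). φR_n = 0.75 × 450 × 1216 = 410.4 kN.
Governing: min(636.3, 738.7, 466.6, 410.4) = 410.4 kN → net-section rupture.

410.4 kN (net-section rupture governs)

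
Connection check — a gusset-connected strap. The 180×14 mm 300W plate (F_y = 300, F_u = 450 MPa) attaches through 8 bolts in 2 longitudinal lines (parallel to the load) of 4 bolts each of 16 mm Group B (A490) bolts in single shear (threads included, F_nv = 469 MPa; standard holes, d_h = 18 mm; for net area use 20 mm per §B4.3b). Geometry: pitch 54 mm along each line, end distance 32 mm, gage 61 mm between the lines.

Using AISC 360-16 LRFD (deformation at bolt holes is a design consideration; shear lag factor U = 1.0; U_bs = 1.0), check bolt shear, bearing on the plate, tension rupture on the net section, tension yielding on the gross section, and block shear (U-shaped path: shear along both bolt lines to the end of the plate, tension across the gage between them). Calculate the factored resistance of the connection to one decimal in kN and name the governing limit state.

Bolt shear: A_b = π(16)²/4 = 201.06 mm². φR_n = 0.75 × 469 × 201.06 × 8 × 1 = 565.8 kN.
Bearing (14 mm plate, F_u = 450 MPa): end bolts L_c = 32 − 18/2 = 23, R_n = min(1.2×23×14×450, 2.4×16×14×450) = 173.88 kN/bolt; interior L_c = 54 − 18 = 36, R_n = 241.92 kN/bolt. φR_n = 0.75 × (2×173.88 + 6×241.92) = 1349.5 kN.
Tension rupture (net): A_n = (180 − 2×20)×14 = 1960 mm² (U = 1.0, A_e = A_n). φR_n = 0.75 × 450 × 1960 = 661.5 kN.
Tension yield (gross): A_g = 180×14 = 2520 mm². φR_n = 0.90 × 300 × 2520 = 680.4 kN.
Block shear: shear path 2×[32+3×54] = 2×194 mm, A_gv = 5432, A_nv = 2×(194 − 3.5×20)×14 = 3472 mm²; tension across gage: (61 − 1×20)×14 = 574 mm². R_n = min(0.6×450×3472, 0.6×300×5432) + 1.0×450×574 = min(937.44, 977.76) + 258.3 = 1195.7 kN. φR_n = 0.75 × 1195.7 = 896.8 kN.
Governing: min(565.8, 1349.5, 661.5, 680.4, 896.8) = 565.8 kN → bolt shear.

565.8 kN (bolt shear governs)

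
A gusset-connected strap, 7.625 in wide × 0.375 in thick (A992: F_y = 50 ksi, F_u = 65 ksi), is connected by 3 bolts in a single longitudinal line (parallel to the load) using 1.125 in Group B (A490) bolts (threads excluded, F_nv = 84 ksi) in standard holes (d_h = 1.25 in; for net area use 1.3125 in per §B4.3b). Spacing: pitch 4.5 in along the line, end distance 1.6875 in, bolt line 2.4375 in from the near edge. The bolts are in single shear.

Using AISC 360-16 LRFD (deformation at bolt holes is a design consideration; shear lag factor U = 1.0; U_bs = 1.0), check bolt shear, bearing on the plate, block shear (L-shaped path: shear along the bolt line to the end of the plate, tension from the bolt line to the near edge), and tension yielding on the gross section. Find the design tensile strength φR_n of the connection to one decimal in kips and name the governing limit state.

113.8 kips (block shear governs)

Bolt shear: A_b = π(1.125)²/4 = 0.99402 in². φR_n = 0.75 × 84 × 0.99402 × 3 × 1 = 187.9 kips.
Bearing (0.375 in plate, F_u = 65 ksi): end bolts L_c = 1.6875 − 1.25/2 = 1.0625, R_n = min(1.2×1.0625×0.375×65, 2.4×1.125×0.375×65) = 31.078 kips/bolt; interior L_c = 4.5 − 1.25 = 3.25, R_n = 65.813 kips/bolt. φR_n = 0.75 × (1×31.078 + 2×65.813) = 122.0 kips.
Block shear: shear path 1×[1.6875+2×4.5] = 1×10.6875 in, A_gv = 4.0078, A_nv = 1×(10.6875 − 2.5×1.3125)×0.375 = 2.7773 in²; tension to near edge: (2.4375 − 0.5×1.3125)×0.375 = 0.66797 in². R_n = min(0.6×65×2.7773, 0.6×50×4.0078) + 1.0×65×0.66797 = min(108.31, 120.23) + 43.418 = 151.73 kips. φR_n = 0.75 × 151.73 = 113.8 kips.
Tension yield (gross): A_g = 7.625×0.375 = 2.8594 in². φR_n = 0.90 × 50 × 2.8594 = 128.7 kips.
Governing: min(187.9, 122.0, 113.8, 128.7) = 113.8 kips → block shear.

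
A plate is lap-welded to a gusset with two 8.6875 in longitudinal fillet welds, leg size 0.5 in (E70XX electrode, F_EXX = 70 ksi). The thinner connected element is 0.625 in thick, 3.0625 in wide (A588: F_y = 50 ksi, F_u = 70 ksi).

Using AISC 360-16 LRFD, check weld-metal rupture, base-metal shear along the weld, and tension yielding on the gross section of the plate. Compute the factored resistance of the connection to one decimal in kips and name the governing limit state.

Weld metal: throat = 0.707×0.5 = 0.3535 in, L = 2×8.6875 = 17.375 in. φR_n = 0.75 × 0.6 × 70 × 0.3535 × 17.375 = 193.5 kips.
Base metal shear (0.625 in plate): yield φR_n = 1.0×0.6×50×0.625×17.375 = 325.8 kips; rupture φR_n = 0.75×0.6×70×0.625×17.375 = 342.1 kips; take 325.8 kips (yield).
Tension yield (gross): A_g = 3.0625×0.625 = 1.9141 in². φR_n = 0.90 × 50 × 1.9141 = 86.1 kips.
Governing: min(193.5, 325.8, 86.1) = 86.1 kips → gross-section yield.

86.1 kips (gross-section yield governs)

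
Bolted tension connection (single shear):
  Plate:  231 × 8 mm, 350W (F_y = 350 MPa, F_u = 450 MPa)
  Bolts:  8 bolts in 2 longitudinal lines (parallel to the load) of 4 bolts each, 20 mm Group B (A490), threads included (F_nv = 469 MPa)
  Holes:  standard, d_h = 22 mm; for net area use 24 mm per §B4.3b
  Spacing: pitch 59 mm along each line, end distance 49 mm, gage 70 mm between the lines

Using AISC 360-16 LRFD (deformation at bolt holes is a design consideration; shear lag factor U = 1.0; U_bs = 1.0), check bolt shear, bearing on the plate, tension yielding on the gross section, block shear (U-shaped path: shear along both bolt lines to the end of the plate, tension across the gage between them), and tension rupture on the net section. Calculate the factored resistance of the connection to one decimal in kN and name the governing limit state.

494.1 kN (net-section rupture governs)

Bolt shear: A_b = π(20)²/4 = 314.16 mm². φR_n = 0.75 × 469 × 314.16 × 8 × 1 = 884.0 kN.
Bearing (8 mm plate, F_u = 450 MPa): end bolts L_c = 49 − 22/2 = 38, R_n = min(1.2×38×8×450, 2.4×20×8×450) = 164.16 kN/bolt; interior L_c = 59 − 22 = 37, R_n = 159.84 kN/bolt. φR_n = 0.75 × (2×164.16 + 6×159.84) = 965.5 kN.
Tension yield (gross): A_g = 231×8 = 1848 mm². φR_n = 0.90 × 350 × 1848 = 582.1 kN.
Block shear: shear path 2×[49+3×59] = 2×226 mm, A_gv = 3616, A_nv = 2×(226 − 3.5×24)×8 = 2272 mm²; tension across gage: (70 − 1×24)×8 = 368 mm². R_n = min(0.6×450×2272, 0.6×350×3616) + 1.0×450×368 = min(613.44, 759.36) + 165.6 = 779.04 kN. φR_n = 0.75 × 779.04 = 584.3 kN.
Tension rupture (net): A_n = (231 − 2×24)×8 = 1464 mm² (U = 1.0, A_e = A_n). φR_n = 0.75 × 450 × 1464 = 494.1 kN.
Governing: min(884.0, 965.5, 582.1, 584.3, 494.1) = 494.1 kN → net-section rupture.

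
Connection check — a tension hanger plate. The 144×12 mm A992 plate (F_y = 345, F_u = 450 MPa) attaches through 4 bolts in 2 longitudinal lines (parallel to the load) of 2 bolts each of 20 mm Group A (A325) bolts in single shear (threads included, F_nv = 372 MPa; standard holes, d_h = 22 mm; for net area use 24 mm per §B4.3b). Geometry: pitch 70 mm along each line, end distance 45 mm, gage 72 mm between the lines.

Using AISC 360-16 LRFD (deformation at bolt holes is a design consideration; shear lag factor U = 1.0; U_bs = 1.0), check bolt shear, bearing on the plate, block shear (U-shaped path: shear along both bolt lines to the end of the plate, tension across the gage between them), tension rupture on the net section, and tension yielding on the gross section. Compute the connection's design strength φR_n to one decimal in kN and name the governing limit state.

Bolt shear: A_b = π(20)²/4 = 314.16 mm². φR_n = 0.75 × 372 × 314.16 × 4 × 1 = 350.6 kN.
Bearing (12 mm plate, F_u = 450 MPa): end bolts L_c = 45 − 22/2 = 34, R_n = min(1.2×34×12×450, 2.4×20×12×450) = 220.32 kN/bolt; interior L_c = 70 − 22 = 48, R_n = 259.2 kN/bolt. φR_n = 0.75 × (2×220.32 + 2×259.2) = 719.3 kN.
Block shear: shear path 2×[45+1×70] = 2×115 mm, A_gv = 2760, A_nv = 2×(115 − 1.5×24)×12 = 1896 mm²; tension across gage: (72 − 1×24)×12 = 576 mm². R_n = min(0.6×450×1896, 0.6×345×2760) + 1.0×450×576 = min(511.92, 571.32) + 259.2 = 771.12 kN. φR_n = 0.75 × 771.12 = 578.3 kN.
Tension rupture (net): A_n = (144 − 2×24)×12 = 1152 mm² (U = 1.0, A_e = A_n). φR_n = 0.75 × 450 × 1152 = 388.8 kN.
Tension yield (gross): A_g = 144×12 = 1728 mm². φR_n = 0.90 × 345 × 1728 = 536.5 kN.
Governing: min(350.6, 719.3, 578.3, 388.8, 536.5) = 350.6 kN → bolt shear.

350.6 kN (bolt shear governs)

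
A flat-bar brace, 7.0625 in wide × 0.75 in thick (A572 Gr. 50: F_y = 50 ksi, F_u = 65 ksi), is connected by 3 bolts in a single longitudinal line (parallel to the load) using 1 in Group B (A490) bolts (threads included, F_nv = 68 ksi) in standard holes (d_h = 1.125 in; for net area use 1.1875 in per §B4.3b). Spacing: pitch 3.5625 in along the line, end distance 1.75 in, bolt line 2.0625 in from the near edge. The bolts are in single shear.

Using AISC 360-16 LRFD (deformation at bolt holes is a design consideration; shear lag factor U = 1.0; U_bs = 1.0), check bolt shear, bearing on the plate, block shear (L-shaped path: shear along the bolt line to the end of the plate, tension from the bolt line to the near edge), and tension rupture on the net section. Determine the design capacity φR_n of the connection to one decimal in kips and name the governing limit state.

120.2 kips (bolt shear governs)

Bolt shear: A_b = π(1)²/4 = 0.7854 in². φR_n = 0.75 × 68 × 0.7854 × 3 × 1 = 120.2 kips.
Bearing (0.75 in plate, F_u = 65 ksi): end bolts L_c = 1.75 − 1.125/2 = 1.1875, R_n = min(1.2×1.1875×0.75×65, 2.4×1×0.75×65) = 69.469 kips/bolt; interior L_c = 3.5625 − 1.125 = 2.4375, R_n = 117 kips/bolt. φR_n = 0.75 × (1×69.469 + 2×117) = 227.6 kips.
Block shear: shear path 1×[1.75+2×3.5625] = 1×8.875 in, A_gv = 6.6563, A_nv = 1×(8.875 − 2.5×1.1875)×0.75 = 4.4297 in²; tension to near edge: (2.0625 − 0.5×1.1875)×0.75 = 1.1016 in². R_n = min(0.6×65×4.4297, 0.6×50×6.6563) + 1.0×65×1.1016 = min(172.76, 199.69) + 71.604 = 244.36 kips. φR_n = 0.75 × 244.36 = 183.3 kips.
Tension rupture (net): A_n = (7.0625 − 1×1.1875)×0.75 = 4.4063 in² (U = 1.0, A_e = A_n). φR_n = 0.75 × 65 × 4.4063 = 214.8 kips.
Governing: min(120.2, 227.6, 183.3, 214.8) = 120.2 kips → bolt shear.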